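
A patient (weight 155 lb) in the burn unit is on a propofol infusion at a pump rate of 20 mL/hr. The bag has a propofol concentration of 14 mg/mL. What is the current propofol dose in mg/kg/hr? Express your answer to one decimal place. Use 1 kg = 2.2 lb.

4.0 mg/kg/hr

Weight = 155 lb ÷ 2.2 lb/kg = 70.45455 kg
Drug rate = 20 mL/hr × 14 mg/mL = 280 mg/hr
280 mg/hr ÷ 70.45455 kg = 3.974194 mg/kg/hr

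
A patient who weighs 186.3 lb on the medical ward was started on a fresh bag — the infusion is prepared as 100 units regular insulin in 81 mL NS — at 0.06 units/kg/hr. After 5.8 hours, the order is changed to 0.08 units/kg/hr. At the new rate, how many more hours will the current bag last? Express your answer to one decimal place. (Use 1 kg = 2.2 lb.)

Initial rate:
Weight = 186.3 lb ÷ 2.2 lb/kg = 84.68182 kg
Dose = 0.06 units/kg/hr × 84.68182 kg = 5.080909 units/hr
Concentration = 100 units ÷ 81 mL = 1.234568 units/mL
Rate = 5.080909 units/hr ÷ 1.234568 units/mL = 4.115536 mL/hr
Volume infused so far = 4.115536 mL/hr × 5.8 hr = 23.87011 mL
Volume remaining = 81 − 23.87011 = 57.12989 mL
New rate:
Dose = 0.08 units/kg/hr × 84.68182 kg = 6.774545 units/hr
Rate = 6.774545 units/hr ÷ 1.234568 units/mL = 5.487382 mL/hr
Time remaining = 57.12989 mL ÷ 5.487382 mL/hr = 10.41114 hr

10.4 hours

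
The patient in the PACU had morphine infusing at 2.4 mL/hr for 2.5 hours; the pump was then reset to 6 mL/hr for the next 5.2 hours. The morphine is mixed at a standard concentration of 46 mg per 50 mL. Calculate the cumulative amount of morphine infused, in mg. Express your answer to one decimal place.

34.2 mg

Concentration = 46 mg ÷ 50 mL = 0.92 mg/mL
Stage 1: 2.4 mL/hr × 2.5 hr = 6 mL → 6 mL × 0.92 mg/mL = 5.52 mg
Stage 2: 6 mL/hr × 5.2 hr = 31.2 mL → 31.2 mL × 0.92 mg/mL = 28.704 mg
Total = 5.52 + 28.704 = 34.224 mg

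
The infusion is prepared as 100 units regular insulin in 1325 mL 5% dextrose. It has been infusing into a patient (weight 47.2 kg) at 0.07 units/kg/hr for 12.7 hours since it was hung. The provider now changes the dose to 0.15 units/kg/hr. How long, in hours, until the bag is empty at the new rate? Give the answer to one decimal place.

Initial rate:
Dose = 0.07 units/kg/hr × 47.2 kg = 3.304 units/hr
Concentration = 100 units ÷ 1325 mL = 0.0754717 units/mL
Rate = 3.304 units/hr ÷ 0.0754717 units/mL = 43.778 mL/hr
Volume infused so far = 43.778 mL/hr × 12.7 hr = 555.9806 mL
Volume remaining = 1325 − 555.9806 = 769.0194 mL
New rate:
Dose = 0.15 units/kg/hr × 47.2 kg = 7.08 units/hr
Rate = 7.08 units/hr ÷ 0.0754717 units/mL = 93.81 mL/hr
Time remaining = 769.0194 mL ÷ 93.81 mL/hr = 8.197627 hr

8.2 hours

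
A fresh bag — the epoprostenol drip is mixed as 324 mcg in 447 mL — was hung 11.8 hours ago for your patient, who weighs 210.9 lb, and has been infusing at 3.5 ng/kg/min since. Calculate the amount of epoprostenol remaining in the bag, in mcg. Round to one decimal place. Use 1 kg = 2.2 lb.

86.4 mcg

Weight = 210.9 lb ÷ 2.2 lb/kg = 95.86364 kg
Dose = 3.5 ng/kg/min × 95.86364 kg = 335.5227 ng/min
335.5227 ng/min × 60 min/hr = 20131.36 ng/hr
Concentration = 324 mcg ÷ 447 mL = 0.7248322 mcg/mL = 724.8322 ng/mL
Rate = 20131.36 ng/hr ÷ 724.8322 ng/mL = 27.77383 mL/hr
Volume infused = 27.77383 mL/hr × 11.8 hr = 327.7311 mL
Volume remaining = 447 − 327.7311 = 119.2689 mL
Drug remaining = 119.2689 mL × 724.8322 ng/mL = 86449.91 ng = 86.44991 mcg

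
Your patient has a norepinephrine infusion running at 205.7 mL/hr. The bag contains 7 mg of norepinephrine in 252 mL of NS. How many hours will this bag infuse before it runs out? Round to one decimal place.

1.2 hours

Duration = 252 mL ÷ 205.7 mL/hr = 1.225085 hr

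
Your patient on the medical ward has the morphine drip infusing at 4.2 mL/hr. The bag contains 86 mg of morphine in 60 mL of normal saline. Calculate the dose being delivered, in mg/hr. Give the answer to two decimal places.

6.02 mg/hr

Concentration = 86 mg ÷ 60 mL = 1.433333 mg/mL
Drug rate = 4.2 mL/hr × 1.433333 mg/mL = 6.02 mg/hr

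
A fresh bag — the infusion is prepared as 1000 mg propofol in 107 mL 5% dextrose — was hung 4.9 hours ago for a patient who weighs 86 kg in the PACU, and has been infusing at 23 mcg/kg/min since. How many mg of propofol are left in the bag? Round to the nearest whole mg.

418 mg

Dose = 23 mcg/kg/min × 86 kg = 1978 mcg/min
1978 mcg/min × 60 min/hr = 118680 mcg/hr
Concentration = 1000 mg ÷ 107 mL = 9.345794 mg/mL = 9345.794 mcg/mL
Rate = 118680 mcg/hr ÷ 9345.794 mcg/mL = 12.69876 mL/hr
Volume infused = 12.69876 mL/hr × 4.9 hr = 62.22392 mL
Volume remaining = 107 − 62.22392 = 44.77608 mL
Drug remaining = 44.77608 mL × 9345.794 mcg/mL = 418468 mcg = 418.468 mg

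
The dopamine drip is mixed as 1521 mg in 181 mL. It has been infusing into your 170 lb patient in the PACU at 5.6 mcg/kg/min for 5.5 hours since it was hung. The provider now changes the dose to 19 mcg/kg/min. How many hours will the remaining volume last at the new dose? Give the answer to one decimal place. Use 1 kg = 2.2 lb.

Initial rate:
Weight = 170 lb ÷ 2.2 lb/kg = 77.27273 kg
Dose = 5.6 mcg/kg/min × 77.27273 kg = 432.7273 mcg/min
432.7273 mcg/min × 60 min/hr = 25963.64 mcg/hr
Concentration = 1521 mg ÷ 181 mL = 8.403315 mg/mL = 8403.315 mcg/mL
Rate = 25963.64 mcg/hr ÷ 8403.315 mcg/mL = 3.08969 mL/hr
Volume infused so far = 3.08969 mL/hr × 5.5 hr = 16.99329 mL
Volume remaining = 181 − 16.99329 = 164.0067 mL
New rate:
Dose = 19 mcg/kg/min × 77.27273 kg = 1468.182 mcg/min
1468.182 mcg/min × 60 min/hr = 88090.91 mcg/hr
Rate = 88090.91 mcg/hr ÷ 8403.315 mcg/mL = 10.48288 mL/hr
Time remaining = 164.0067 mL ÷ 10.48288 mL/hr = 15.6452 hr

15.6 hours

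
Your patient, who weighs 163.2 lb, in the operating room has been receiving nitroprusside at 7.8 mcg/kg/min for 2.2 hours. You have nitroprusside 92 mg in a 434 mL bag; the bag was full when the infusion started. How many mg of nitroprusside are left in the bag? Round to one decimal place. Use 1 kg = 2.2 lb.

Weight = 163.2 lb ÷ 2.2 lb/kg = 74.18182 kg
Dose = 7.8 mcg/kg/min × 74.18182 kg = 578.6182 mcg/min
578.6182 mcg/min × 60 min/hr = 34717.09 mcg/hr
Concentration = 92 mg ÷ 434 mL = 0.2119816 mg/mL = 211.9816 mcg/mL
Rate = 34717.09 mcg/hr ÷ 211.9816 mcg/mL = 163.7741 mL/hr
Volume infused = 163.7741 mL/hr × 2.2 hr = 360.303 mL
Volume remaining = 434 − 360.303 = 73.69697 mL
Drug remaining = 73.69697 mL × 211.9816 mcg/mL = 15622.4 mcg = 15.6224 mg

15.6 mg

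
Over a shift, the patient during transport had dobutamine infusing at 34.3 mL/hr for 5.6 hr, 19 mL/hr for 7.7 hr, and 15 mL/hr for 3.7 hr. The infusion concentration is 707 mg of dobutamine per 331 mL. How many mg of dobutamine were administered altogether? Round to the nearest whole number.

Concentration = 707 mg ÷ 331 mL = 2.135952 mg/mL
Stage 1: 34.3 mL/hr × 5.6 hr = 192.08 mL → 192.08 mL × 2.135952 mg/mL = 410.2736 mg
Stage 2: 19 mL/hr × 7.7 hr = 146.3 mL → 146.3 mL × 2.135952 mg/mL = 312.4897 mg
Stage 3: 15 mL/hr × 3.7 hr = 55.5 mL → 55.5 mL × 2.135952 mg/mL = 118.5453 mg
Total = 410.2736 + 312.4897 + 118.5453 = 841.3086 mg

841 mg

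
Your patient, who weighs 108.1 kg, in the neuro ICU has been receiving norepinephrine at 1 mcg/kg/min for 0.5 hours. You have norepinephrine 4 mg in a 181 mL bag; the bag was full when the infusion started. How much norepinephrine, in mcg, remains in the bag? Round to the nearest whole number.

757 mcg

Dose = 1 mcg/kg/min × 108.1 kg = 108.1 mcg/min
108.1 mcg/min × 60 min/hr = 6486 mcg/hr
Concentration = 4 mg ÷ 181 mL = 0.02209945 mg/mL = 22.09945 mcg/mL
Rate = 6486 mcg/hr ÷ 22.09945 mcg/mL = 293.4915 mL/hr
Volume infused = 293.4915 mL/hr × 0.5 hr = 146.7457 mL
Volume remaining = 181 − 146.7457 = 34.25425 mL
Drug remaining = 34.25425 mL × 22.09945 mcg/mL = 757 mcg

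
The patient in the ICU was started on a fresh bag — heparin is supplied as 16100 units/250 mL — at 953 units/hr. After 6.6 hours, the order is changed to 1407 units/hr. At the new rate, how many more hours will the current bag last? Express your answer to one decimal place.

Initial rate:
Concentration = 16100 units ÷ 250 mL = 64.4 units/mL
Rate = 953 units/hr ÷ 64.4 units/mL = 14.79814 mL/hr
Volume infused so far = 14.79814 mL/hr × 6.6 hr = 97.6677 mL
Volume remaining = 250 − 97.6677 = 152.3323 mL
New rate:
Rate = 1407 units/hr ÷ 64.4 units/mL = 21.84783 mL/hr
Time remaining = 152.3323 mL ÷ 21.84783 mL/hr = 6.972424 hr

7.0 hours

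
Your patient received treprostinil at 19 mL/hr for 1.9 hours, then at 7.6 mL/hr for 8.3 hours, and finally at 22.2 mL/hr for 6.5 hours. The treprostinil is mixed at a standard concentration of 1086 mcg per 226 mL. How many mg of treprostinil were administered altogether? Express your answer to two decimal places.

Concentration = 1086 mcg ÷ 226 mL = 4.80531 mcg/mL
Stage 1: 19 mL/hr × 1.9 hr = 36.1 mL → 36.1 mL × 4.80531 mcg/mL = 173.4717 mcg
Stage 2: 7.6 mL/hr × 8.3 hr = 63.08 mL → 63.08 mL × 4.80531 mcg/mL = 303.1189 mcg
Stage 3: 22.2 mL/hr × 6.5 hr = 144.3 mL → 144.3 mL × 4.80531 mcg/mL = 693.4062 mcg
Total = 173.4717 + 303.1189 + 693.4062 = 1169.997 mcg = 1.169997 mg

1.17 mg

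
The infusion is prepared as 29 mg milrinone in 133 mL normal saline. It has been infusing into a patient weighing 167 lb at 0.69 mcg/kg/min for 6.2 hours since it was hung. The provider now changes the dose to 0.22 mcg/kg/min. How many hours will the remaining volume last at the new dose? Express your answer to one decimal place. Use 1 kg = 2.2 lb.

9.5 hours

Initial rate:
Weight = 167 lb ÷ 2.2 lb/kg = 75.90909 kg
Dose = 0.69 mcg/kg/min × 75.90909 kg = 52.37727 mcg/min
52.37727 mcg/min × 60 min/hr = 3142.636 mcg/hr
Concentration = 29 mg ÷ 133 mL = 0.2180451 mg/mL = 218.0451 mcg/mL
Rate = 3142.636 mcg/hr ÷ 218.0451 mcg/mL = 14.41278 mL/hr
Volume infused so far = 14.41278 mL/hr × 6.2 hr = 89.35924 mL
Volume remaining = 133 − 89.35924 = 43.64076 mL
New rate:
Dose = 0.22 mcg/kg/min × 75.90909 kg = 16.7 mcg/min
16.7 mcg/min × 60 min/hr = 1002 mcg/hr
Rate = 1002 mcg/hr ÷ 218.0451 mcg/mL = 4.595379 mL/hr
Time remaining = 43.64076 mL ÷ 4.595379 mL/hr = 9.496661 hr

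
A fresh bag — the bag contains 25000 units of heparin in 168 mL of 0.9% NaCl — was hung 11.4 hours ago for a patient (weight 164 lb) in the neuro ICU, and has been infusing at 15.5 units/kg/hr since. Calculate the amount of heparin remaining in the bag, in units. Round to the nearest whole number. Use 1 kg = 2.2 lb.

Weight = 164 lb ÷ 2.2 lb/kg = 74.54545 kg
Dose = 15.5 units/kg/hr × 74.54545 kg = 1155.455 units/hr
Concentration = 25000 units ÷ 168 mL = 148.8095 units/mL
Rate = 1155.455 units/hr ÷ 148.8095 units/mL = 7.764655 mL/hr
Volume infused = 7.764655 mL/hr × 11.4 hr = 88.51706 mL
Volume remaining = 168 − 88.51706 = 79.48294 mL
Drug remaining = 79.48294 mL × 148.8095 units/mL = 11827.82 units

11828 units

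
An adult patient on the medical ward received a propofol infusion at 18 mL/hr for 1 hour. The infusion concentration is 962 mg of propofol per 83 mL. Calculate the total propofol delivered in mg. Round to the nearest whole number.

209 mg

Concentration = 962 mg ÷ 83 mL = 11.59036 mg/mL = 11590.36 mcg/mL
Drug rate = 18 mL/hr × 11590.36 mcg/mL = 208626.5 mcg/hr
Total = 208626.5 mcg/hr × 1 hr = 208626.5 mcg = 208.6265 mg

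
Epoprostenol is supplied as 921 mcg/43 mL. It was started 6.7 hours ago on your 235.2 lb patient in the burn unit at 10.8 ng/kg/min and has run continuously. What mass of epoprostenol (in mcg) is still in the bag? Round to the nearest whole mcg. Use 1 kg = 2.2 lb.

Weight = 235.2 lb ÷ 2.2 lb/kg = 106.9091 kg
Dose = 10.8 ng/kg/min × 106.9091 kg = 1154.618 ng/min
1154.618 ng/min × 60 min/hr = 69277.09 ng/hr
Concentration = 921 mcg ÷ 43 mL = 21.4186 mcg/mL = 21418.6 ng/mL
Rate = 69277.09 ng/hr ÷ 21418.6 ng/mL = 3.234435 mL/hr
Volume infused = 3.234435 mL/hr × 6.7 hr = 21.67072 mL
Volume remaining = 43 − 21.67072 = 21.32928 mL
Drug remaining = 21.32928 mL × 21418.6 ng/mL = 456843.5 ng = 456.8435 mcg

457 mcg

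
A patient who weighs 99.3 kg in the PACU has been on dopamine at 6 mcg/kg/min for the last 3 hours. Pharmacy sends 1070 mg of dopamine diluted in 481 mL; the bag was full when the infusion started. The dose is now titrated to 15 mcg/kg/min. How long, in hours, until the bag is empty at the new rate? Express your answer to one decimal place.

10.8 hours

Initial rate:
Dose = 6 mcg/kg/min × 99.3 kg = 595.8 mcg/min
595.8 mcg/min × 60 min/hr = 35748 mcg/hr
Concentration = 1070 mg ÷ 481 mL = 2.224532 mg/mL = 2224.532 mcg/mL
Rate = 35748 mcg/hr ÷ 2224.532 mcg/mL = 16.0699 mL/hr
Volume infused so far = 16.0699 mL/hr × 3 hr = 48.20969 mL
Volume remaining = 481 − 48.20969 = 432.7903 mL
New rate:
Dose = 15 mcg/kg/min × 99.3 kg = 1489.5 mcg/min
1489.5 mcg/min × 60 min/hr = 89370 mcg/hr
Rate = 89370 mcg/hr ÷ 2224.532 mcg/mL = 40.17474 mL/hr
Time remaining = 432.7903 mL ÷ 40.17474 mL/hr = 10.7727 hr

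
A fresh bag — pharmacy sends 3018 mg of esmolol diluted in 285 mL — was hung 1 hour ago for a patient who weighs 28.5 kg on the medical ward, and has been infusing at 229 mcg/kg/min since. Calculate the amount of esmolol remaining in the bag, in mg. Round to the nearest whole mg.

2626 mg

Dose = 229 mcg/kg/min × 28.5 kg = 6526.5 mcg/min
6526.5 mcg/min × 60 min/hr = 391590 mcg/hr
Concentration = 3018 mg ÷ 285 mL = 10.58947 mg/mL = 10589.47 mcg/mL
Rate = 391590 mcg/hr ÷ 10589.47 mcg/mL = 36.97917 mL/hr
Volume infused = 36.97917 mL/hr × 1 hr = 36.97917 mL
Volume remaining = 285 − 36.97917 = 248.0208 mL
Drug remaining = 248.0208 mL × 10589.47 mcg/mL = 2626410 mcg = 2626.41 mg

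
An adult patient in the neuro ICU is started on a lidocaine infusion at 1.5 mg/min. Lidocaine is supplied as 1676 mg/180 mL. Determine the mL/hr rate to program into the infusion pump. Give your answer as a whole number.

10 mL/hr

1.5 mg/min × 60 min/hr = 90 mg/hr
Concentration = 1676 mg ÷ 180 mL = 9.311111 mg/mL
Rate = 90 mg/hr ÷ 9.311111 mg/mL = 9.665871 mL/hr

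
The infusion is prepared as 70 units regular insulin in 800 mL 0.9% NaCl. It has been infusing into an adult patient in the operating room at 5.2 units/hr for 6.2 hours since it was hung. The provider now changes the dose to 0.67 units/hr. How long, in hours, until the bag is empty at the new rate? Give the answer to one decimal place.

Initial rate:
Concentration = 70 units ÷ 800 mL = 0.0875 units/mL
Rate = 5.2 units/hr ÷ 0.0875 units/mL = 59.42857 mL/hr
Volume infused so far = 59.42857 mL/hr × 6.2 hr = 368.4571 mL
Volume remaining = 800 − 368.4571 = 431.5429 mL
New rate:
Rate = 0.67 units/hr ÷ 0.0875 units/mL = 7.657143 mL/hr
Time remaining = 431.5429 mL ÷ 7.657143 mL/hr = 56.35821 hr

56.4 hours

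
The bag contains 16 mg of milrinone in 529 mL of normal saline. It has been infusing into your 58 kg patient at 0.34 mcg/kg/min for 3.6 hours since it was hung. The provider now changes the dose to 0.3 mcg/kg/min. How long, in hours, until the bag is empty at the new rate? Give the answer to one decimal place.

Initial rate:
Dose = 0.34 mcg/kg/min × 58 kg = 19.72 mcg/min
19.72 mcg/min × 60 min/hr = 1183.2 mcg/hr
Concentration = 16 mg ÷ 529 mL = 0.03024575 mg/mL = 30.24575 mcg/mL
Rate = 1183.2 mcg/hr ÷ 30.24575 mcg/mL = 39.11955 mL/hr
Volume infused so far = 39.11955 mL/hr × 3.6 hr = 140.8304 mL
Volume remaining = 529 − 140.8304 = 388.1696 mL
New rate:
Dose = 0.3 mcg/kg/min × 58 kg = 17.4 mcg/min
17.4 mcg/min × 60 min/hr = 1044 mcg/hr
Rate = 1044 mcg/hr ÷ 30.24575 mcg/mL = 34.51725 mL/hr
Time remaining = 388.1696 mL ÷ 34.51725 mL/hr = 11.24567 hr

11.2 hours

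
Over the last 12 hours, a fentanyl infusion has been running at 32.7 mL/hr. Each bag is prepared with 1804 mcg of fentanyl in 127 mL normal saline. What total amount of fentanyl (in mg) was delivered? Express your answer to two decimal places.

5.57 mg

Concentration = 1804 mcg ÷ 127 mL = 14.20472 mcg/mL
Drug rate = 32.7 mL/hr × 14.20472 mcg/mL = 464.4945 mcg/hr
Total = 464.4945 mcg/hr × 12 hr = 5573.934 mcg = 5.573934 mg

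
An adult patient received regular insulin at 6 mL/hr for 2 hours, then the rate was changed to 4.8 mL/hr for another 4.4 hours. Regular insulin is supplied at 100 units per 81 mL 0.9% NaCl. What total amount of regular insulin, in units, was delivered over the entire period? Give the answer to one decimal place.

40.9 units

Concentration = 100 units ÷ 81 mL = 1.234568 units/mL
Stage 1: 6 mL/hr × 2 hr = 12 mL → 12 mL × 1.234568 units/mL = 14.81481 units
Stage 2: 4.8 mL/hr × 4.4 hr = 21.12 mL → 21.12 mL × 1.234568 units/mL = 26.07407 units
Total = 14.81481 + 26.07407 = 40.88889 units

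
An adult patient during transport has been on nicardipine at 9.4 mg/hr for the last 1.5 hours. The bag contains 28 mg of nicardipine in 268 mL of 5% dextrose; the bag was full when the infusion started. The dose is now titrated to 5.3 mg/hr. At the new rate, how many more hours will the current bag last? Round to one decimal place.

2.6 hours

Initial rate:
Concentration = 28 mg ÷ 268 mL = 0.1044776 mg/mL
Rate = 9.4 mg/hr ÷ 0.1044776 mg/mL = 89.97143 mL/hr
Volume infused so far = 89.97143 mL/hr × 1.5 hr = 134.9571 mL
Volume remaining = 268 − 134.9571 = 133.0429 mL
New rate:
Rate = 5.3 mg/hr ÷ 0.1044776 mg/mL = 50.72857 mL/hr
Time remaining = 133.0429 mL ÷ 50.72857 mL/hr = 2.622642 hr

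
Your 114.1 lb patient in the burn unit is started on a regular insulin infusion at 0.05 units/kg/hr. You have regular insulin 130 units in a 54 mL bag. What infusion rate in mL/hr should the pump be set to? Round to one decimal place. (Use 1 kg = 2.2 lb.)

Weight = 114.1 lb ÷ 2.2 lb/kg = 51.86364 kg
Dose = 0.05 units/kg/hr × 51.86364 kg = 2.593182 units/hr
Concentration = 130 units ÷ 54 mL = 2.407407 units/mL
Rate = 2.593182 units/hr ÷ 2.407407 units/mL = 1.077168 mL/hr

1.1 mL/hr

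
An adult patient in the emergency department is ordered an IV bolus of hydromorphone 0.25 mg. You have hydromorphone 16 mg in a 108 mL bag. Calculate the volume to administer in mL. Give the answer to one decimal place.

1.7 mL

Concentration = 16 mg ÷ 108 mL = 0.1481481 mg/mL
Volume = 0.25 mg ÷ 0.1481481 mg/mL = 1.6875 mL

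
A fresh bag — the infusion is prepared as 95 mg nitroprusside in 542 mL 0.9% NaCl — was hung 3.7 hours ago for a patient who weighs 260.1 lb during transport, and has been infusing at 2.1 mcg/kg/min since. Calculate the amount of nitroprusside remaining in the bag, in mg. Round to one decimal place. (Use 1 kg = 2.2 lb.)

Weight = 260.1 lb ÷ 2.2 lb/kg = 118.2273 kg
Dose = 2.1 mcg/kg/min × 118.2273 kg = 248.2773 mcg/min
248.2773 mcg/min × 60 min/hr = 14896.64 mcg/hr
Concentration = 95 mg ÷ 542 mL = 0.1752768 mg/mL = 175.2768 mcg/mL
Rate = 14896.64 mcg/hr ÷ 175.2768 mcg/mL = 84.98923 mL/hr
Volume infused = 84.98923 mL/hr × 3.7 hr = 314.4602 mL
Volume remaining = 542 − 314.4602 = 227.5398 mL
Drug remaining = 227.5398 mL × 175.2768 mcg/mL = 39882.45 mcg = 39.88245 mg

39.9 mg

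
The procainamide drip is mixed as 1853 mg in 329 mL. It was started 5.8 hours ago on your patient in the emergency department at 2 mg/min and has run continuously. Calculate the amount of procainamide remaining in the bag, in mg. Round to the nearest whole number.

2 mg/min × 60 min/hr = 120 mg/hr
Concentration = 1853 mg ÷ 329 mL = 5.632219 mg/mL
Rate = 120 mg/hr ÷ 5.632219 mg/mL = 21.30599 mL/hr
Volume infused = 21.30599 mL/hr × 5.8 hr = 123.5747 mL
Volume remaining = 329 − 123.5747 = 205.4253 mL
Drug remaining = 205.4253 mL × 5.632219 mg/mL = 1157 mg

1157 mg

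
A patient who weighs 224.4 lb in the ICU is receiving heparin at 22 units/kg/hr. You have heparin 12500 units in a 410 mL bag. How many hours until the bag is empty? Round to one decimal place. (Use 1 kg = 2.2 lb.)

Weight = 224.4 lb ÷ 2.2 lb/kg = 102 kg
Dose = 22 units/kg/hr × 102 kg = 2244 units/hr
Concentration = 12500 units ÷ 410 mL = 30.4878 units/mL
Rate = 2244 units/hr ÷ 30.4878 units/mL = 73.6032 mL/hr
Duration = 410 mL ÷ 73.6032 mL/hr = 5.57041 hr

5.6 hours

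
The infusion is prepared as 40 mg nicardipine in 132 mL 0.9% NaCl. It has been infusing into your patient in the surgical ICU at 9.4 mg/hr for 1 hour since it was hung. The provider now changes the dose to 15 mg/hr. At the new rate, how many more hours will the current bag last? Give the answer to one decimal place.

Initial rate:
Concentration = 40 mg ÷ 132 mL = 0.3030303 mg/mL
Rate = 9.4 mg/hr ÷ 0.3030303 mg/mL = 31.02 mL/hr
Volume infused so far = 31.02 mL/hr × 1 hr = 31.02 mL
Volume remaining = 132 − 31.02 = 100.98 mL
New rate:
Rate = 15 mg/hr ÷ 0.3030303 mg/mL = 49.5 mL/hr
Time remaining = 100.98 mL ÷ 49.5 mL/hr = 2.04 hr

2.0 hours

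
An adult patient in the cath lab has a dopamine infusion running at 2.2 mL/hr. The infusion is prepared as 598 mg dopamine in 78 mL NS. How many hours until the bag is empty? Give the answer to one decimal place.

Duration = 78 mL ÷ 2.2 mL/hr = 35.45455 hr

35.5 hours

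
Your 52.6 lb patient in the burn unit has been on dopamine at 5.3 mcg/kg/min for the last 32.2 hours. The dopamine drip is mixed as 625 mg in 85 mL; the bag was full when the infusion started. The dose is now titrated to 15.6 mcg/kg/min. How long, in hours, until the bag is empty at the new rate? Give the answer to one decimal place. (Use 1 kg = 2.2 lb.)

17.0 hours

Initial rate:
Weight = 52.6 lb ÷ 2.2 lb/kg = 23.90909 kg
Dose = 5.3 mcg/kg/min × 23.90909 kg = 126.7182 mcg/min
126.7182 mcg/min × 60 min/hr = 7603.091 mcg/hr
Concentration = 625 mg ÷ 85 mL = 7.352941 mg/mL = 7352.941 mcg/mL
Rate = 7603.091 mcg/hr ÷ 7352.941 mcg/mL = 1.03402 mL/hr
Volume infused so far = 1.03402 mL/hr × 32.2 hr = 33.29546 mL
Volume remaining = 85 − 33.29546 = 51.70454 mL
New rate:
Dose = 15.6 mcg/kg/min × 23.90909 kg = 372.9818 mcg/min
372.9818 mcg/min × 60 min/hr = 22378.91 mcg/hr
Rate = 22378.91 mcg/hr ÷ 7352.941 mcg/mL = 3.043532 mL/hr
Time remaining = 51.70454 mL ÷ 3.043532 mL/hr = 16.98834 hr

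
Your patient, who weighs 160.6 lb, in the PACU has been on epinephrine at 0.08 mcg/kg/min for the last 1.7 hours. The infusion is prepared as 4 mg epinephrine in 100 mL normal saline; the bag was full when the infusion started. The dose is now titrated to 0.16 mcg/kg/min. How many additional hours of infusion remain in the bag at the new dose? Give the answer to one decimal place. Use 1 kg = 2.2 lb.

Initial rate:
Weight = 160.6 lb ÷ 2.2 lb/kg = 73 kg
Dose = 0.08 mcg/kg/min × 73 kg = 5.84 mcg/min
5.84 mcg/min × 60 min/hr = 350.4 mcg/hr
Concentration = 4 mg ÷ 100 mL = 0.04 mg/mL = 40 mcg/mL
Rate = 350.4 mcg/hr ÷ 40 mcg/mL = 8.76 mL/hr
Volume infused so far = 8.76 mL/hr × 1.7 hr = 14.892 mL
Volume remaining = 100 − 14.892 = 85.108 mL
New rate:
Dose = 0.16 mcg/kg/min × 73 kg = 11.68 mcg/min
11.68 mcg/min × 60 min/hr = 700.8 mcg/hr
Rate = 700.8 mcg/hr ÷ 40 mcg/mL = 17.52 mL/hr
Time remaining = 85.108 mL ÷ 17.52 mL/hr = 4.857763 hr

4.9 hours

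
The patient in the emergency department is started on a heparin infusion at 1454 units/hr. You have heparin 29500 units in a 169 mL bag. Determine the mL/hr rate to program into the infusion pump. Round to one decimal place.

8.3 mL/hr

Concentration = 29500 units ÷ 169 mL = 174.5562 units/mL
Rate = 1454 units/hr ÷ 174.5562 units/mL = 8.329695 mL/hr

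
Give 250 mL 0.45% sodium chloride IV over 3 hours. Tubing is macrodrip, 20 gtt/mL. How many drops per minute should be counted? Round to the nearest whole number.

28 gtt/min

250 mL ÷ (3 hr × 60 = 180 min) = 1.388889 mL/min
1.388889 mL/min × 20 gtt/mL = 27.77778 gtt/min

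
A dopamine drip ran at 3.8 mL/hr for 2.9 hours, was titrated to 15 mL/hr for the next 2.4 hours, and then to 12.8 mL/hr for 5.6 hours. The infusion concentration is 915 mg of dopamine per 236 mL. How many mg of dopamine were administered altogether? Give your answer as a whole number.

460 mg

Concentration = 915 mg ÷ 236 mL = 3.877119 mg/mL
Stage 1: 3.8 mL/hr × 2.9 hr = 11.02 mL → 11.02 mL × 3.877119 mg/mL = 42.72585 mg
Stage 2: 15 mL/hr × 2.4 hr = 36 mL → 36 mL × 3.877119 mg/mL = 139.5763 mg
Stage 3: 12.8 mL/hr × 5.6 hr = 71.68 mL → 71.68 mL × 3.877119 mg/mL = 277.9119 mg
Total = 42.72585 + 139.5763 + 277.9119 = 460.214 mg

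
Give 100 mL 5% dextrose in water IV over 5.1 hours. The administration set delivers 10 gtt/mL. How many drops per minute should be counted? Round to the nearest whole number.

100 mL ÷ (5.1 hr × 60 = 306 min) = 0.3267974 mL/min
0.3267974 mL/min × 10 gtt/mL = 3.267974 gtt/min

3 gtt/min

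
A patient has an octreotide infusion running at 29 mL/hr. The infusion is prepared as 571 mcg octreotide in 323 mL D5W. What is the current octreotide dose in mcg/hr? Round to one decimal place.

51.3 mcg/hr

Concentration = 571 mcg ÷ 323 mL = 1.767802 mcg/mL
Drug rate = 29 mL/hr × 1.767802 mcg/mL = 51.26625 mcg/hr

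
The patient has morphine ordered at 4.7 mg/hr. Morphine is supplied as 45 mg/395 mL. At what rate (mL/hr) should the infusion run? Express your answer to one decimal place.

Concentration = 45 mg ÷ 395 mL = 0.1139241 mg/mL
Rate = 4.7 mg/hr ÷ 0.1139241 mg/mL = 41.25556 mL/hr

41.3 mL/hr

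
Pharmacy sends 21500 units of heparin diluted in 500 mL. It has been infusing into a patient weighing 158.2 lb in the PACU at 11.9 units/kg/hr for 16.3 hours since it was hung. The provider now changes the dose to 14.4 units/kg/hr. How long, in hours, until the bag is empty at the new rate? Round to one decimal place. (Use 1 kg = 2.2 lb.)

7.3 hours

Initial rate:
Weight = 158.2 lb ÷ 2.2 lb/kg = 71.90909 kg
Dose = 11.9 units/kg/hr × 71.90909 kg = 855.7182 units/hr
Concentration = 21500 units ÷ 500 mL = 43 units/mL
Rate = 855.7182 units/hr ÷ 43 units/mL = 19.90042 mL/hr
Volume infused so far = 19.90042 mL/hr × 16.3 hr = 324.3769 mL
Volume remaining = 500 − 324.3769 = 175.6231 mL
New rate:
Dose = 14.4 units/kg/hr × 71.90909 kg = 1035.491 units/hr
Rate = 1035.491 units/hr ÷ 43 units/mL = 24.08118 mL/hr
Time remaining = 175.6231 mL ÷ 24.08118 mL/hr = 7.29296 hr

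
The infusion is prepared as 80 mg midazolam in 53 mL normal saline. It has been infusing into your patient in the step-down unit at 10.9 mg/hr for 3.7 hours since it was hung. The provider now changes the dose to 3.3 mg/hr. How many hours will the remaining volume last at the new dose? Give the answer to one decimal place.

12.0 hours

Initial rate:
Concentration = 80 mg ÷ 53 mL = 1.509434 mg/mL
Rate = 10.9 mg/hr ÷ 1.509434 mg/mL = 7.22125 mL/hr
Volume infused so far = 7.22125 mL/hr × 3.7 hr = 26.71862 mL
Volume remaining = 53 − 26.71862 = 26.28138 mL
New rate:
Rate = 3.3 mg/hr ÷ 1.509434 mg/mL = 2.18625 mL/hr
Time remaining = 26.28138 mL ÷ 2.18625 mL/hr = 12.02121 hr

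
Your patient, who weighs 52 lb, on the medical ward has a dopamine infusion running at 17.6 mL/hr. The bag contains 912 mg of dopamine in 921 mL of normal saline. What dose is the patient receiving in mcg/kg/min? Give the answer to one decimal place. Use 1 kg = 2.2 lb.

12.3 mcg/kg/min

Weight = 52 lb ÷ 2.2 lb/kg = 23.63636 kg
Concentration = 912 mg ÷ 921 mL = 0.990228 mg/mL = 990.228 mcg/mL
Drug rate = 17.6 mL/hr × 990.228 mcg/mL = 17428.01 mcg/hr
17428.01 mcg/hr ÷ 60 min/hr = 290.4669 mcg/min
290.4669 mcg/min ÷ 23.63636 kg = 12.28898 mcg/kg/min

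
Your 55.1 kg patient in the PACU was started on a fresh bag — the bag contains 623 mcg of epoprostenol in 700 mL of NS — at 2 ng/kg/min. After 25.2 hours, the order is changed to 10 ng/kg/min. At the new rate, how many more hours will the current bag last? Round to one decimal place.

Initial rate:
Dose = 2 ng/kg/min × 55.1 kg = 110.2 ng/min
110.2 ng/min × 60 min/hr = 6612 ng/hr
Concentration = 623 mcg ÷ 700 mL = 0.89 mcg/mL = 890 ng/mL
Rate = 6612 ng/hr ÷ 890 ng/mL = 7.429213 mL/hr
Volume infused so far = 7.429213 mL/hr × 25.2 hr = 187.2162 mL
Volume remaining = 700 − 187.2162 = 512.7838 mL
New rate:
Dose = 10 ng/kg/min × 55.1 kg = 551 ng/min
551 ng/min × 60 min/hr = 33060 ng/hr
Rate = 33060 ng/hr ÷ 890 ng/mL = 37.14607 mL/hr
Time remaining = 512.7838 mL ÷ 37.14607 mL/hr = 13.80453 hr

13.8 hours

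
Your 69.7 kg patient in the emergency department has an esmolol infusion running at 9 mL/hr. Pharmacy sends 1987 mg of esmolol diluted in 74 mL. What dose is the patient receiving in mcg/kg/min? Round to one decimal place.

Concentration = 1987 mg ÷ 74 mL = 26.85135 mg/mL = 26851.35 mcg/mL
Drug rate = 9 mL/hr × 26851.35 mcg/mL = 241662.2 mcg/hr
241662.2 mcg/hr ÷ 60 min/hr = 4027.703 mcg/min
4027.703 mcg/min ÷ 69.7 kg = 57.78627 mcg/kg/min

57.8 mcg/kg/min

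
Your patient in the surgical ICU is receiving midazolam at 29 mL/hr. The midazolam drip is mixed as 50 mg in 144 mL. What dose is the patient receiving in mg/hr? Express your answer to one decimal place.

10.1 mg/hr

Concentration = 50 mg ÷ 144 mL = 0.3472222 mg/mL
Drug rate = 29 mL/hr × 0.3472222 mg/mL = 10.06944 mg/hr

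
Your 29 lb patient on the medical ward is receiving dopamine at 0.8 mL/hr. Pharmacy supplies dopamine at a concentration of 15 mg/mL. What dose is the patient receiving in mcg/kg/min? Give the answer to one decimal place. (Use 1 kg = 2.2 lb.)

Weight = 29 lb ÷ 2.2 lb/kg = 13.18182 kg
Concentration = 15 mg/mL = 15000 mcg/mL
Drug rate = 0.8 mL/hr × 15000 mcg/mL = 12000 mcg/hr
12000 mcg/hr ÷ 60 min/hr = 200 mcg/min
200 mcg/min ÷ 13.18182 kg = 15.17241 mcg/kg/min

15.2 mcg/kg/min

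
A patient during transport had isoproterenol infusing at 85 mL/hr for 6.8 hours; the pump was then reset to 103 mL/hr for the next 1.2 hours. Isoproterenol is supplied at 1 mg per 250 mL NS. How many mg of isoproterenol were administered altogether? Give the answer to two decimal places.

2.81 mg

Concentration = 1 mg ÷ 250 mL = 0.004 mg/mL
Stage 1: 85 mL/hr × 6.8 hr = 578 mL → 578 mL × 0.004 mg/mL = 2.312 mg
Stage 2: 103 mL/hr × 1.2 hr = 123.6 mL → 123.6 mL × 0.004 mg/mL = 0.4944 mg
Total = 2.312 + 0.4944 = 2.8064 mg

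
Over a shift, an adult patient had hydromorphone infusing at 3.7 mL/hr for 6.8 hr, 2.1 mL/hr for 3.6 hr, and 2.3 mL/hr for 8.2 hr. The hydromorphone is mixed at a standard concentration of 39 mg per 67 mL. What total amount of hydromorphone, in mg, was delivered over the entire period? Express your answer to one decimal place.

30.0 mg

Concentration = 39 mg ÷ 67 mL = 0.5820896 mg/mL
Stage 1: 3.7 mL/hr × 6.8 hr = 25.16 mL → 25.16 mL × 0.5820896 mg/mL = 14.64537 mg
Stage 2: 2.1 mL/hr × 3.6 hr = 7.56 mL → 7.56 mL × 0.5820896 mg/mL = 4.400597 mg
Stage 3: 2.3 mL/hr × 8.2 hr = 18.86 mL → 18.86 mL × 0.5820896 mg/mL = 10.97821 mg
Total = 14.64537 + 4.400597 + 10.97821 = 30.02418 mg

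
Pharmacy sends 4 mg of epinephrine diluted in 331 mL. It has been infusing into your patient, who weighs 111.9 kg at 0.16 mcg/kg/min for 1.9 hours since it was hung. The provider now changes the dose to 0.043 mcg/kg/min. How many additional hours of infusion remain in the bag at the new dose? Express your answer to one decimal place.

Initial rate:
Dose = 0.16 mcg/kg/min × 111.9 kg = 17.904 mcg/min
17.904 mcg/min × 60 min/hr = 1074.24 mcg/hr
Concentration = 4 mg ÷ 331 mL = 0.01208459 mg/mL = 12.08459 mcg/mL
Rate = 1074.24 mcg/hr ÷ 12.08459 mcg/mL = 88.89336 mL/hr
Volume infused so far = 88.89336 mL/hr × 1.9 hr = 168.8974 mL
Volume remaining = 331 − 168.8974 = 162.1026 mL
New rate:
Dose = 0.043 mcg/kg/min × 111.9 kg = 4.8117 mcg/min
4.8117 mcg/min × 60 min/hr = 288.702 mcg/hr
Rate = 288.702 mcg/hr ÷ 12.08459 mcg/mL = 23.89009 mL/hr
Time remaining = 162.1026 mL ÷ 23.89009 mL/hr = 6.78535 hr

6.8 hours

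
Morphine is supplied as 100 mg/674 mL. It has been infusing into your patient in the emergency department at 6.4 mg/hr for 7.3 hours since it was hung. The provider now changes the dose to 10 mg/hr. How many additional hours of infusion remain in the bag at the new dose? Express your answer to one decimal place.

Initial rate:
Concentration = 100 mg ÷ 674 mL = 0.148368 mg/mL
Rate = 6.4 mg/hr ÷ 0.148368 mg/mL = 43.136 mL/hr
Volume infused so far = 43.136 mL/hr × 7.3 hr = 314.8928 mL
Volume remaining = 674 − 314.8928 = 359.1072 mL
New rate:
Rate = 10 mg/hr ÷ 0.148368 mg/mL = 67.4 mL/hr
Time remaining = 359.1072 mL ÷ 67.4 mL/hr = 5.328 hr

5.3 hours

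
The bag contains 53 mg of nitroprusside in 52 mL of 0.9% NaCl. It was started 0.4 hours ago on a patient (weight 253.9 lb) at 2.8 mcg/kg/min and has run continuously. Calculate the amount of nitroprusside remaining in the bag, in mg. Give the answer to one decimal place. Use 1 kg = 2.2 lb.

45.2 mg

Weight = 253.9 lb ÷ 2.2 lb/kg = 115.4091 kg
Dose = 2.8 mcg/kg/min × 115.4091 kg = 323.1455 mcg/min
323.1455 mcg/min × 60 min/hr = 19388.73 mcg/hr
Concentration = 53 mg ÷ 52 mL = 1.019231 mg/mL = 1019.231 mcg/mL
Rate = 19388.73 mcg/hr ÷ 1019.231 mcg/mL = 19.0229 mL/hr
Volume infused = 19.0229 mL/hr × 0.4 hr = 7.609161 mL
Volume remaining = 52 − 7.609161 = 44.39084 mL
Drug remaining = 44.39084 mL × 1019.231 mcg/mL = 45244.51 mcg = 45.24451 mg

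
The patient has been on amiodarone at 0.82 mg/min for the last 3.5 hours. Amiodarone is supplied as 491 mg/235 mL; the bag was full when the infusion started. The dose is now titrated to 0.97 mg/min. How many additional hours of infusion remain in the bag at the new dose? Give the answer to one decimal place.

5.5 hours

Initial rate:
0.82 mg/min × 60 min/hr = 49.2 mg/hr
Concentration = 491 mg ÷ 235 mL = 2.089362 mg/mL
Rate = 49.2 mg/hr ÷ 2.089362 mg/mL = 23.54786 mL/hr
Volume infused so far = 23.54786 mL/hr × 3.5 hr = 82.41752 mL
Volume remaining = 235 − 82.41752 = 152.5825 mL
New rate:
0.97 mg/min × 60 min/hr = 58.2 mg/hr
Rate = 58.2 mg/hr ÷ 2.089362 mg/mL = 27.8554 mL/hr
Time remaining = 152.5825 mL ÷ 27.8554 mL/hr = 5.477663 hr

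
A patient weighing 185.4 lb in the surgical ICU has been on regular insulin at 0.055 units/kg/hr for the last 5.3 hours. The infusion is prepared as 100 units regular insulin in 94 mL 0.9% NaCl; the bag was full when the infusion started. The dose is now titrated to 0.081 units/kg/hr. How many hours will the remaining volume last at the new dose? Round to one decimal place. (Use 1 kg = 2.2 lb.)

11.1 hours

Initial rate:
Weight = 185.4 lb ÷ 2.2 lb/kg = 84.27273 kg
Dose = 0.055 units/kg/hr × 84.27273 kg = 4.635 units/hr
Concentration = 100 units ÷ 94 mL = 1.06383 units/mL
Rate = 4.635 units/hr ÷ 1.06383 units/mL = 4.3569 mL/hr
Volume infused so far = 4.3569 mL/hr × 5.3 hr = 23.09157 mL
Volume remaining = 94 − 23.09157 = 70.90843 mL
New rate:
Dose = 0.081 units/kg/hr × 84.27273 kg = 6.826091 units/hr
Rate = 6.826091 units/hr ÷ 1.06383 units/mL = 6.416525 mL/hr
Time remaining = 70.90843 mL ÷ 6.416525 mL/hr = 11.05091 hr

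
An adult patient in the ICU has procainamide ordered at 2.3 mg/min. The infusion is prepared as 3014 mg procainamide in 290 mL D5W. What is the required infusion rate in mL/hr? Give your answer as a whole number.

2.3 mg/min × 60 min/hr = 138 mg/hr
Concentration = 3014 mg ÷ 290 mL = 10.3931 mg/mL
Rate = 138 mg/hr ÷ 10.3931 mg/mL = 13.27804 mL/hr

13 mL/hr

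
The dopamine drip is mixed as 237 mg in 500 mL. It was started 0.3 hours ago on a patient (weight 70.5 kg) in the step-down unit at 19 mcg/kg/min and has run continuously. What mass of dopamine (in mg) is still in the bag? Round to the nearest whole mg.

213 mg

Dose = 19 mcg/kg/min × 70.5 kg = 1339.5 mcg/min
1339.5 mcg/min × 60 min/hr = 80370 mcg/hr
Concentration = 237 mg ÷ 500 mL = 0.474 mg/mL = 474 mcg/mL
Rate = 80370 mcg/hr ÷ 474 mcg/mL = 169.557 mL/hr
Volume infused = 169.557 mL/hr × 0.3 hr = 50.86709 mL
Volume remaining = 500 − 50.86709 = 449.1329 mL
Drug remaining = 449.1329 mL × 474 mcg/mL = 212889 mcg = 212.889 mg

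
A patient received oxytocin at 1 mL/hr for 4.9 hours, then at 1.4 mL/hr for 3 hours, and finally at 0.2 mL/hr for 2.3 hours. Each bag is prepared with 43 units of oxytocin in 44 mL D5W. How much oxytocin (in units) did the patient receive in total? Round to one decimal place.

9.3 units

Concentration = 43 units ÷ 44 mL = 0.9772727 units/mL
Stage 1: 1 mL/hr × 4.9 hr = 4.9 mL → 4.9 mL × 0.9772727 units/mL = 4.788636 units
Stage 2: 1.4 mL/hr × 3 hr = 4.2 mL → 4.2 mL × 0.9772727 units/mL = 4.104545 units
Stage 3: 0.2 mL/hr × 2.3 hr = 0.46 mL → 0.46 mL × 0.9772727 units/mL = 0.4495455 units
Total = 4.788636 + 4.104545 + 0.4495455 = 9.342727 units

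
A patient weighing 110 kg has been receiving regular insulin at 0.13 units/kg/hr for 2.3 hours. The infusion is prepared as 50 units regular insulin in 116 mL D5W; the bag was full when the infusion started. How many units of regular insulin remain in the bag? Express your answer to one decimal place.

17.1 units

Dose = 0.13 units/kg/hr × 110 kg = 14.3 units/hr
Concentration = 50 units ÷ 116 mL = 0.4310345 units/mL
Rate = 14.3 units/hr ÷ 0.4310345 units/mL = 33.176 mL/hr
Volume infused = 33.176 mL/hr × 2.3 hr = 76.3048 mL
Volume remaining = 116 − 76.3048 = 39.6952 mL
Drug remaining = 39.6952 mL × 0.4310345 units/mL = 17.11 units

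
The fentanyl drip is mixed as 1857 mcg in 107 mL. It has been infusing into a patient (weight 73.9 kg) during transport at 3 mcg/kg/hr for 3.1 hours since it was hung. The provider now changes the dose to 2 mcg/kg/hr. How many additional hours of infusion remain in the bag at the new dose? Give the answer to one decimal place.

Initial rate:
Dose = 3 mcg/kg/hr × 73.9 kg = 221.7 mcg/hr
Concentration = 1857 mcg ÷ 107 mL = 17.35514 mcg/mL
Rate = 221.7 mcg/hr ÷ 17.35514 mcg/mL = 12.77431 mL/hr
Volume infused so far = 12.77431 mL/hr × 3.1 hr = 39.60037 mL
Volume remaining = 107 − 39.60037 = 67.39963 mL
New rate:
Dose = 2 mcg/kg/hr × 73.9 kg = 147.8 mcg/hr
Rate = 147.8 mcg/hr ÷ 17.35514 mcg/mL = 8.516209 mL/hr
Time remaining = 67.39963 mL ÷ 8.516209 mL/hr = 7.914276 hr

7.9 hours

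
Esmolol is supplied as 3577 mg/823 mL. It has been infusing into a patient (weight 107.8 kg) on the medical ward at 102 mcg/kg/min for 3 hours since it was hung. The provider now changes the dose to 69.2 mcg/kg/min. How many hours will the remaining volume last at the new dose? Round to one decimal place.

Initial rate:
Dose = 102 mcg/kg/min × 107.8 kg = 10995.6 mcg/min
10995.6 mcg/min × 60 min/hr = 659736 mcg/hr
Concentration = 3577 mg ÷ 823 mL = 4.346294 mg/mL = 4346.294 mcg/mL
Rate = 659736 mcg/hr ÷ 4346.294 mcg/mL = 151.7928 mL/hr
Volume infused so far = 151.7928 mL/hr × 3 hr = 455.3783 mL
Volume remaining = 823 − 455.3783 = 367.6217 mL
New rate:
Dose = 69.2 mcg/kg/min × 107.8 kg = 7459.76 mcg/min
7459.76 mcg/min × 60 min/hr = 447585.6 mcg/hr
Rate = 447585.6 mcg/hr ÷ 4346.294 mcg/mL = 102.981 mL/hr
Time remaining = 367.6217 mL ÷ 102.981 mL/hr = 3.569802 hr

3.6 hours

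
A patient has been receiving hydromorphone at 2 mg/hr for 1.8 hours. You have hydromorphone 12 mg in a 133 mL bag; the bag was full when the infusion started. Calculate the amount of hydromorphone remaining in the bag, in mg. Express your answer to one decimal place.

Concentration = 12 mg ÷ 133 mL = 0.09022556 mg/mL
Rate = 2 mg/hr ÷ 0.09022556 mg/mL = 22.16667 mL/hr
Volume infused = 22.16667 mL/hr × 1.8 hr = 39.9 mL
Volume remaining = 133 − 39.9 = 93.1 mL
Drug remaining = 93.1 mL × 0.09022556 mg/mL = 8.4 mg

8.4 mg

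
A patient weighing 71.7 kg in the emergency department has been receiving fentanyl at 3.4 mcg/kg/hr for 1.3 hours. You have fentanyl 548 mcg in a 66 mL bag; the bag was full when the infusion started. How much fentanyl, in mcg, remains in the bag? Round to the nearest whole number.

Dose = 3.4 mcg/kg/hr × 71.7 kg = 243.78 mcg/hr
Concentration = 548 mcg ÷ 66 mL = 8.30303 mcg/mL
Rate = 243.78 mcg/hr ÷ 8.30303 mcg/mL = 29.36036 mL/hr
Volume infused = 29.36036 mL/hr × 1.3 hr = 38.16847 mL
Volume remaining = 66 − 38.16847 = 27.83153 mL
Drug remaining = 27.83153 mL × 8.30303 mcg/mL = 231.086 mcg

231 mcg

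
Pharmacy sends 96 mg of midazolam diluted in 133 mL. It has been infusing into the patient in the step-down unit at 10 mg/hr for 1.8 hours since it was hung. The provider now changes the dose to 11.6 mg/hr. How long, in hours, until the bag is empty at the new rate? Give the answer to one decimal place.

Initial rate:
Concentration = 96 mg ÷ 133 mL = 0.7218045 mg/mL
Rate = 10 mg/hr ÷ 0.7218045 mg/mL = 13.85417 mL/hr
Volume infused so far = 13.85417 mL/hr × 1.8 hr = 24.9375 mL
Volume remaining = 133 − 24.9375 = 108.0625 mL
New rate:
Rate = 11.6 mg/hr ÷ 0.7218045 mg/mL = 16.07083 mL/hr
Time remaining = 108.0625 mL ÷ 16.07083 mL/hr = 6.724138 hr

6.7 hours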